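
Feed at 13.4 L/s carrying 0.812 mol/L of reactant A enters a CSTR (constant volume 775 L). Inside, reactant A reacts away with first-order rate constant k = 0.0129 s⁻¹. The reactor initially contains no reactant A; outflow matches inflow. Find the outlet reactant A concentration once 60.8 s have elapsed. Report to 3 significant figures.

0.391 mol/L

Species balance: V dC/dt = Q C_in − Q C − k V C.
dC/dt = (Q/V) C_in − (Q/V + k) C; effective rate a = Q/V + k = 0.017290 + 0.0129 = 0.030190 s⁻¹.
C_ss = Q C_in/(Q + kV) = 0.46504 mol/L; C(t) = C_ss + (C₀ − C_ss) e^(−a t).
C(60.8) = 0.46504 + (-0.46504)·e^(−0.030190·60.8) = 0.46504 + (-0.46504)·0.15952 = 0.39086 mol/L.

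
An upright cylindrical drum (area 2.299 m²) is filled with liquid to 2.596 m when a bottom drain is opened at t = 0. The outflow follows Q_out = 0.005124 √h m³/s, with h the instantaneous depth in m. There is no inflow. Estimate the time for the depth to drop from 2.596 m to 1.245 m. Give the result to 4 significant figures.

444.6 s

Volume balance on the tank: A dh/dt = −0.005124 √h.
This is separable: 2 d(√h)/dt = −0.005124/A, so √h = √h₀ − (0.005124/(2A)) t.
t = 2A(√h₀ − √h)/0.005124 = 2·2.299·(√2.596 − √1.245)/0.005124
  = 4.59800 × (1.61121 − 1.11580) / 0.005124 = 444.559 s.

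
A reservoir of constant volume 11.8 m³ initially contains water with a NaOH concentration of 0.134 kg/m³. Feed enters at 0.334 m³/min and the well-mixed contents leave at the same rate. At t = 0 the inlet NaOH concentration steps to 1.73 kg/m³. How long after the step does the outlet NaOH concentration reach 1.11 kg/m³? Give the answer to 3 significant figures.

33.4 min

Species balance: V dC/dt = Q(C_in − C) ⇒ τ = V/Q = 35.329 min.
C(t) = C_in + (C₀ − C_in) e^(−t/τ). Set C = 1.11 and solve for t:
e^(−t/τ) = (C − C_in)/(C₀ − C_in) = (1.11 − 1.73)/(0.134 − 1.73) = 0.38847
t = −τ ln(…) = 35.329 × 0.94554 = 33.405 min.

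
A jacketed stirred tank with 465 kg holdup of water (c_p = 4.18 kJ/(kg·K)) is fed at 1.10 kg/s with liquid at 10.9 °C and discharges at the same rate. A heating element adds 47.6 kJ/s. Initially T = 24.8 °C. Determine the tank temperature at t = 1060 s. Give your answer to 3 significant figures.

21.5 °C

Unsteady energy balance on the tank contents: M c_p dT/dt = ṁ c_p (T_in − T) + 47.6.
τ = M/ṁ = 422.73 s; T_ss = T_in + Q̇/(ṁ c_p) = 10.9 + 47.6/(1.10·4.18) = 21.252 °C.
T approaches T_ss exponentially: T(t) = T_ss + (T₀ − T_ss) e^(−t/τ).
T(1060) = 21.252 + (3.5477)·e^(−1060/422.73) = 21.252 + (3.5477)·0.081469 = 21.541 °C.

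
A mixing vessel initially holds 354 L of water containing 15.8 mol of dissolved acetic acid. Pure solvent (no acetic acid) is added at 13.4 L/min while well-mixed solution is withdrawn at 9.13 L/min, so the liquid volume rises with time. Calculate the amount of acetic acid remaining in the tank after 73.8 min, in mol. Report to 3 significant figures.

4.05 mol

Total volume: dV/dt = Q_in − Q_out = 4.2700 L/min, so V(t) = 354 + 4.2700 t and V(73.8) = 669.13 L.
Species balance (pure solvent in): dm/dt = −Q_out · m/V(t).
dm/m = −Q_out dt/(V₀ + 4.2700 t); integrating gives ln(m/m₀) = −(Q_out/(Q_in−Q_out)) ln(V/V₀).
m = m₀ (V₀/V)^(Q_out/(Q_in−Q_out)) = 15.8 × (354/669.13)^(2.1382) = 4.0499 mol.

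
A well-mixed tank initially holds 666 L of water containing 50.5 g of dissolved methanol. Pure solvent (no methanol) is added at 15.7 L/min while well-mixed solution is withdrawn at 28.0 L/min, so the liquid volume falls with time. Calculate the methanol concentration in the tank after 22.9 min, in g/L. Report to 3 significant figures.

Total volume: dV/dt = Q_in − Q_out = -12.300 L/min, so V(t) = 666 − 12.300 t and V(22.9) = 384.33 L.
Solute balance: dm/dt = 0 − Q_out C = −Q_out m/V(t).
dm/m = −Q_out dt/(V₀ − 12.300 t); integrating gives ln(m/m₀) = −(Q_out/(Q_in−Q_out)) ln(V/V₀).
m = m₀ (V₀/V)^(Q_out/(Q_in−Q_out)) = 50.5 × (666/384.33)^(-2.2764) = 14.446 g.
C = m/V = 14.446/384.33 = 0.037588 g/L.

0.0376 g/L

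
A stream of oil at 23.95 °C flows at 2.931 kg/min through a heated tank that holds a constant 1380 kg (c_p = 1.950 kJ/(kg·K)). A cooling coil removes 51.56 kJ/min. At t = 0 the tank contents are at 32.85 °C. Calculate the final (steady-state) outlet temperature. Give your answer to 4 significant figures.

First-law balance (no shaft work): M c_p dT/dt = ṁ c_p (T_in − T) − 51.56.
At steady state dT/dt = 0 ⇒ T_ss = T_in − Q̇/(ṁ c_p) = 23.95 − 51.56/(2.931·1.950) = 14.9288 °C.

14.93 °C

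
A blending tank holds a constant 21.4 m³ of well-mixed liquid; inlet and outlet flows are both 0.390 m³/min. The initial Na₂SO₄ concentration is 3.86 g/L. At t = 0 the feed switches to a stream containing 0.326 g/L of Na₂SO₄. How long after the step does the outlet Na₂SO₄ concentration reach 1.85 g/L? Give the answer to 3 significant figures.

46.2 min

Species balance: V dC/dt = Q(C_in − C) ⇒ τ = V/Q = 54.872 min.
C(t) = C_in + (C₀ − C_in) e^(−t/τ). Set C = 1.85 and solve for t:
e^(−t/τ) = (C − C_in)/(C₀ − C_in) = (1.85 − 0.326)/(3.86 − 0.326) = 0.43124
t = −τ ln(…) = 54.872 × 0.84109 = 46.152 min.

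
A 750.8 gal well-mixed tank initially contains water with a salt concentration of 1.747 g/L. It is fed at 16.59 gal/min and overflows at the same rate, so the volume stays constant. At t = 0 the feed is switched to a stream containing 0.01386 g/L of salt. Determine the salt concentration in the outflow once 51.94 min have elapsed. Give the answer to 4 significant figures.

0.5639 g/L

Unsteady species balance (constant V, well mixed): V dC/dt = Q(C_in − C).
Time constant τ = V/Q = 750.8/16.59 = 45.2562 min.
C approaches C_in exponentially: C(t) = C_in + (C₀ − C_in) e^(−t/τ).
C(51.94) = 0.01386 + (1.747 − 0.01386)·e^(−51.94/45.2562) = 0.01386 + (1.73314)·0.317369 = 0.563906 g/L.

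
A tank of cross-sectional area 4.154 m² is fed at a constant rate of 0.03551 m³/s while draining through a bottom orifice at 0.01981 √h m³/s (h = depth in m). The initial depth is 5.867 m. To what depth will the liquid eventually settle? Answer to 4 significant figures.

A dh/dt = Q_in − 0.01981 √h. Steady state requires inflow = outflow:
Q_in = 0.01981 √h_ss ⇒ √h_ss = 0.03551/0.01981 = 1.79253.
h_ss = 1.79253² = 3.21316 m. (Since h₀ = 5.867 m > h_ss, the level will fall toward this value.)

3.213 m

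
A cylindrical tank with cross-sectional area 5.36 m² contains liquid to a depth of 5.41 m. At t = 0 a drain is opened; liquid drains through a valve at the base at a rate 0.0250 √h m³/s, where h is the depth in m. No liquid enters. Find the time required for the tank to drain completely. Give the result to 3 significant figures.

997 s

With no inflow, A dh/dt = −0.0250 √h.
This is separable: 2 d(√h)/dt = −0.0250/A, so √h = √h₀ − (0.0250/(2A)) t.
Set h = 0: 2√h₀ = (0.0250/A) t_empty ⇒ t_empty = 2A√h₀/0.0250.
t_empty = 2·5.36·√5.41/0.0250 = 10.720·2.3259/0.0250 = 997.36 s.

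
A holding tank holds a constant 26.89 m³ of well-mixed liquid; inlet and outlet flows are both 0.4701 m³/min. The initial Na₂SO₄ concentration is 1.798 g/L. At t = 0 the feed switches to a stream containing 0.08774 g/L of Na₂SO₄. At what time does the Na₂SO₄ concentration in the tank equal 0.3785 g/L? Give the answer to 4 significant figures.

101.4 min

Species balance on the tank: V dC/dt = Q(C_in − C), so τ = V/Q = 57.2006 min.
C(t) = C_in + (C₀ − C_in) e^(−t/τ). Set C = 0.3785 and solve for t:
e^(−t/τ) = (C − C_in)/(C₀ − C_in) = (0.3785 − 0.08774)/(1.798 − 0.08774) = 0.170009
t = −τ ln(…) = 57.2006 × 1.77190 = 101.354 min.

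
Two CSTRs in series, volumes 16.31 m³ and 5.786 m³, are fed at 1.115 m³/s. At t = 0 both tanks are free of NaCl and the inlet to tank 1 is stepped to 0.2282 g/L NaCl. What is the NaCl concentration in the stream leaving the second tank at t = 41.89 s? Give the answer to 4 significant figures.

Species balance on tank i: dCᵢ/dt = (Cᵢ₋₁ − Cᵢ)/τᵢ with τᵢ = Vᵢ/Q.
τ₁ = 16.31/1.115 = 14.6278 s; τ₂ = 5.786/1.115 = 5.18924 s.
Tank 1: C₁ = C_in(1 − e^(−t/τ₁)). Tank 2 (τ₁ ≠ τ₂): C₂ = C_in[1 − (τ₁ e^(−t/τ₁) − τ₂ e^(−t/τ₂))/(τ₁ − τ₂)].
At t = 41.89: e^(−t/τ₁) = 0.0570558, e^(−t/τ₂) = 0.000312010.
C₂ = 0.2282·[1 − (14.6278·0.0570558 − 5.18924·0.000312010)/(9.43857)] = 0.2282·0.911747 = 0.208061 g/L.

0.2081 g/L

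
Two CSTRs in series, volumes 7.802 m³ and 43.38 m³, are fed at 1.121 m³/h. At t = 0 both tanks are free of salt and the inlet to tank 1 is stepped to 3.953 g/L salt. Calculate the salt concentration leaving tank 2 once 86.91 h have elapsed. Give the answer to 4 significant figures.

3.443 g/L

Species balance on tank i: dCᵢ/dt = (Cᵢ₋₁ − Cᵢ)/τᵢ with τᵢ = Vᵢ/Q.
τ₁ = 7.802/1.121 = 6.95986 h; τ₂ = 43.38/1.121 = 38.6976 h.
Tank 1: C₁ = C_in(1 − e^(−t/τ₁)). Tank 2 (τ₁ ≠ τ₂): C₂ = C_in[1 − (τ₁ e^(−t/τ₁) − τ₂ e^(−t/τ₂))/(τ₁ − τ₂)].
At t = 86.91: e^(−t/τ₁) = 3.77419e-06, e^(−t/τ₂) = 0.105835.
C₂ = 3.953·[1 − (6.95986·3.77419e-06 − 38.6976·0.105835)/(-31.7377)] = 3.953·0.870957 = 3.44289 g/L.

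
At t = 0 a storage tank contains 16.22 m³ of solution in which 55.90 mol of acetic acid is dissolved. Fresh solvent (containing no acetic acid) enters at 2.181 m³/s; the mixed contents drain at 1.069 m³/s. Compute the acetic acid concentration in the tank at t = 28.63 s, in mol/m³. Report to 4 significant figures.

Let m(t) be the amount of acetic acid. Volume: V(t) = V₀ + (Q_in − Q_out) t = 16.22 + 1.11200 t; V(28.63) = 48.0566 m³.
No acetic acid enters, so dm/dt = −Q_out · (m/V).
Separate: dm/m = −Q_out dt/V(t) ⇒ ln(m/m₀) = −(Q_out/(Q_in−Q_out)) ln(V/V₀).
m = m₀ (V₀/V)^(Q_out/(Q_in−Q_out)) = 55.90 × (16.22/48.0566)^(0.961331) = 19.6766 mol.
C = m/V = 19.6766/48.0566 = 0.409447 mol/m³.

0.4094 mol/m³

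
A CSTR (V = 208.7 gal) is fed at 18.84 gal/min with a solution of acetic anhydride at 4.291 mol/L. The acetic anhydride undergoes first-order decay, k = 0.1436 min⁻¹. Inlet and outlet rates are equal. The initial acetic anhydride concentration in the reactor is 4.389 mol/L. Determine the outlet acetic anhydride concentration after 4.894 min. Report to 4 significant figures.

Accumulation = in − out − consumed: V dC/dt = Q C_in − Q C − k V C.
This is linear with rate a = Q/V + k = 0.233873 min⁻¹.
C_ss = Q C_in/(Q + kV) = 1.65629 mol/L; C(t) = C_ss + (C₀ − C_ss) e^(−a t).
C(4.894) = 1.65629 + (2.73271)·e^(−0.233873·4.894) = 1.65629 + (2.73271)·0.318359 = 2.52627 mol/L.

2.526 mol/L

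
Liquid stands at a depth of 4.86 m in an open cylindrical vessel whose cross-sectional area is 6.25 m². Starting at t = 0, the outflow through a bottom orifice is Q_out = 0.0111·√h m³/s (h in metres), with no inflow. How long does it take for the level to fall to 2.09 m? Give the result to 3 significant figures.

855 s

Unsteady balance on liquid volume: A dh/dt = −0.0111 √h.
This is separable: 2 d(√h)/dt = −0.0111/A, so √h = √h₀ − (0.0111/(2A)) t.
t = 2A(√h₀ − √h)/0.0111 = 2·6.25·(√4.86 − √2.09)/0.0111
  = 12.500 × (2.2045 − 1.4457) / 0.0111 = 854.57 s.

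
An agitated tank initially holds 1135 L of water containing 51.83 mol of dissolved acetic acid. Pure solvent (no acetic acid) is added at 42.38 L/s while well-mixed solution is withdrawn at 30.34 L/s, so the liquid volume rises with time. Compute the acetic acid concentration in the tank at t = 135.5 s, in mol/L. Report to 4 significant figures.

Let m(t) be the amount of acetic acid. Volume: V(t) = V₀ + (Q_in − Q_out) t = 1135 + 12.0400 t; V(135.5) = 2766.42 L.
Species balance (pure solvent in): dm/dt = −Q_out · m/V(t).
dm/m = −Q_out dt/(V₀ + 12.0400 t); integrating gives ln(m/m₀) = −(Q_out/(Q_in−Q_out)) ln(V/V₀).
m = m₀ (V₀/V)^(Q_out/(Q_in−Q_out)) = 51.83 × (1135/2766.42)^(2.51993) = 5.48988 mol.
C = m/V = 5.48988/2766.42 = 0.00198447 mol/L.

0.001984 mol/L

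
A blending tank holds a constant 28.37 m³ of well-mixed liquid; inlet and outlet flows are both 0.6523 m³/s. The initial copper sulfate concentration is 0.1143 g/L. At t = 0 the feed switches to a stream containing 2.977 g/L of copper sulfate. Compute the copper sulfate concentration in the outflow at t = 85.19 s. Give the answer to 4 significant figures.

Accumulation = in − out for the solute gives V dC/dt = Q(C_in − C).
Rewrite as dC/dt + C/τ = C_in/τ, τ = V/Q = 43.4923 s.
Integrating: C(t) = C_in + (C₀ − C_in) e^(−t/τ).
C(85.19) = 2.977 + (0.1143 − 2.977)·e^(−85.19/43.4923) = 2.977 + (-2.86270)·0.141036 = 2.57326 g/L.

2.573 g/L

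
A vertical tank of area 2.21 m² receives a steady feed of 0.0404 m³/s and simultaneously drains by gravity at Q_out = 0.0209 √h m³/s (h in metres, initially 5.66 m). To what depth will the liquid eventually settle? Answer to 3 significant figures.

Level balance: A dh/dt = 0.0404 − 0.0209 √h. Setting dh/dt = 0:
Q_in = 0.0209 √h_ss ⇒ √h_ss = 0.0404/0.0209 = 1.9330.
h_ss = 1.9330² = 3.7365 m. (Since h₀ = 5.66 m > h_ss, the level will fall toward this value.)

3.74 m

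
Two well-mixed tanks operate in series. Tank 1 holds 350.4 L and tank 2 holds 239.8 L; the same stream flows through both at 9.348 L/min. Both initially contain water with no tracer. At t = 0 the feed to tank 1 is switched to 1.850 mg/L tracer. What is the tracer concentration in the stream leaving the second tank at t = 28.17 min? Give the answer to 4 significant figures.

0.4233 mg/L

Time constants: τᵢ = Vᵢ/Q for each well-mixed tank.
τ₁ = 350.4/9.348 = 37.4840 min; τ₂ = 239.8/9.348 = 25.6525 min.
Tank 1: C₁ = C_in(1 − e^(−t/τ₁)). Tank 2 (τ₁ ≠ τ₂): C₂ = C_in[1 − (τ₁ e^(−t/τ₁) − τ₂ e^(−t/τ₂))/(τ₁ − τ₂)].
At t = 28.17: e^(−t/τ₁) = 0.471648, e^(−t/τ₂) = 0.333492.
C₂ = 1.850·[1 − (37.4840·0.471648 − 25.6525·0.333492)/(11.8314)] = 1.850·0.228805 = 0.423288 mg/L.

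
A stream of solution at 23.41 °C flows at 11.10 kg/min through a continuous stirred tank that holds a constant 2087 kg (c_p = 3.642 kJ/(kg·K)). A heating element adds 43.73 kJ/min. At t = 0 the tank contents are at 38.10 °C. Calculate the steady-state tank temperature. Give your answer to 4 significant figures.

Energy balance: M c_p dT/dt = ṁ c_p (T_in − T) + 43.73.
At steady state dT/dt = 0 ⇒ T_ss = T_in + Q̇/(ṁ c_p) = 23.41 + 43.73/(11.10·3.642) = 24.4917 °C.

24.49 °C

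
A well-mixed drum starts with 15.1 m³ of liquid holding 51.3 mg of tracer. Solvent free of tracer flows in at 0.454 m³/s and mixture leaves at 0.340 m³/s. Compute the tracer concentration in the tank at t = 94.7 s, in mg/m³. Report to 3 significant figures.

Let m(t) be the amount of tracer. Volume: V(t) = V₀ + (Q_in − Q_out) t = 15.1 + 0.11400 t; V(94.7) = 25.896 m³.
Solute balance: dm/dt = 0 − Q_out C = −Q_out m/V(t).
dm/m = −Q_out dt/(V₀ + 0.11400 t); integrating gives ln(m/m₀) = −(Q_out/(Q_in−Q_out)) ln(V/V₀).
m = m₀ (V₀/V)^(Q_out/(Q_in−Q_out)) = 51.3 × (15.1/25.896)^(2.9825) = 10.268 mg.
C = m/V = 10.268/25.896 = 0.39650 mg/m³.

0.396 mg/m³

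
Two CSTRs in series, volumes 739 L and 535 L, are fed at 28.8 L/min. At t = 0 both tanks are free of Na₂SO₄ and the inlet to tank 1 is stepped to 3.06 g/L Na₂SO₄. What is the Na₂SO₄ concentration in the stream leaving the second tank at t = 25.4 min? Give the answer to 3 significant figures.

0.985 g/L

Each tank obeys Vᵢ dCᵢ/dt = Q(Cᵢ₋₁ − Cᵢ), so τᵢ = Vᵢ/Q.
τ₁ = 739/28.8 = 25.660 min; τ₂ = 535/28.8 = 18.576 min.
Tank 1: C₁ = C_in(1 − e^(−t/τ₁)). Tank 2 (τ₁ ≠ τ₂): C₂ = C_in[1 − (τ₁ e^(−t/τ₁) − τ₂ e^(−t/τ₂))/(τ₁ − τ₂)].
At t = 25.4: e^(−t/τ₁) = 0.37162, e^(−t/τ₂) = 0.25479.
C₂ = 3.06·[1 − (25.660·0.37162 − 18.576·0.25479)/(7.0833)] = 3.06·0.32197 = 0.98524 g/L.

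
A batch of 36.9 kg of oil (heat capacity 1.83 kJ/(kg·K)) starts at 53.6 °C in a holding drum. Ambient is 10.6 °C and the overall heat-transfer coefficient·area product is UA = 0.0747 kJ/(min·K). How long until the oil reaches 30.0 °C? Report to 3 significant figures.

Lumped-capacitance energy balance: M c_p dT/dt = UA(T_amb − T).
τ = M c_p/UA = 903.98 min; T_ss = T_amb = 10.600 °C.
T(t) = T_ss + (T₀ − T_ss)e^(−t/τ); set T = 30.0:
t = −τ ln[(T − T_ss)/(T₀ − T_ss)] = −903.98 · ln(0.45116) = 719.50 min.

719 min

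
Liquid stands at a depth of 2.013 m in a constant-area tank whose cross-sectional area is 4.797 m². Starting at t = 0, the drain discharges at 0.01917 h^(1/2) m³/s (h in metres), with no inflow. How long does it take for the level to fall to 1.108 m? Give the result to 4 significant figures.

183.3 s

A dh/dt = −Q_out = −0.01917 √h.
∫ h^(−1/2) dh = −(0.01917/A) ∫ dt, giving 2√h = 2√h₀ − (0.01917/A) t.
t = 2A(√h₀ − √h)/0.01917 = 2·4.797·(√2.013 − √1.108)/0.01917
  = 9.59400 × (1.41880 − 1.05262) / 0.01917 = 183.265 s.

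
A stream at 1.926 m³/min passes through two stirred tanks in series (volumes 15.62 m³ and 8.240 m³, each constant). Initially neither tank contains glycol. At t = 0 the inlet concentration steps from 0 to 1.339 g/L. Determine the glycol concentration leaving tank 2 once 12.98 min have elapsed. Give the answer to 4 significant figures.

Each tank obeys Vᵢ dCᵢ/dt = Q(Cᵢ₋₁ − Cᵢ), so τᵢ = Vᵢ/Q.
τ₁ = 15.62/1.926 = 8.11007 min; τ₂ = 8.240/1.926 = 4.27830 min.
Solving the cascade with C₁(0)=C₂(0)=0 gives C₂(t) = C_in[1 − (τ₁ e^(−t/τ₁) − τ₂ e^(−t/τ₂))/(τ₁ − τ₂)].
At t = 12.98: e^(−t/τ₁) = 0.201800, e^(−t/τ₂) = 0.0481267.
C₂ = 1.339·[1 − (8.11007·0.201800 − 4.27830·0.0481267)/(3.83178)] = 1.339·0.626619 = 0.839043 g/L.

0.8390 g/L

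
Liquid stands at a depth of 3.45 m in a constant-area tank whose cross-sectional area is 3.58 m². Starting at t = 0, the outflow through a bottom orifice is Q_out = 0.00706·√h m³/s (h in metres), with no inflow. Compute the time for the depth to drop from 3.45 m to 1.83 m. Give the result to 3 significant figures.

512 s

With no inflow, A dh/dt = −0.00706 √h.
This is separable: 2 d(√h)/dt = −0.00706/A, so √h = √h₀ − (0.00706/(2A)) t.
t = 2A(√h₀ − √h)/0.00706 = 2·3.58·(√3.45 − √1.83)/0.00706
  = 7.1600 × (1.8574 − 1.3528) / 0.00706 = 511.79 s.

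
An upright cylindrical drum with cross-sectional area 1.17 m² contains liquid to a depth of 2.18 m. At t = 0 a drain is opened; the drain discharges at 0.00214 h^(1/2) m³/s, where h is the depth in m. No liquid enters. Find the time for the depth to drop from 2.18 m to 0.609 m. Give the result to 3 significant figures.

With no inflow, A dh/dt = −0.00214 √h.
This is separable: 2 d(√h)/dt = −0.00214/A, so √h = √h₀ − (0.00214/(2A)) t.
t = 2A(√h₀ − √h)/0.00214 = 2·1.17·(√2.18 − √0.609)/0.00214
  = 2.3400 × (1.4765 − 0.78038) / 0.00214 = 761.15 s.

761 s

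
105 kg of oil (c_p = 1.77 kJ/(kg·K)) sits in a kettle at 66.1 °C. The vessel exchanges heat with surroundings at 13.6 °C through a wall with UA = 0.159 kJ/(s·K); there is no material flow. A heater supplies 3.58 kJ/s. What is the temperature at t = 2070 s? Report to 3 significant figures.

41.2 °C

First-law balance (no shaft work): M c_p dT/dt = −UA(T − T_amb) + Q̇.
dT/dt = (T_ss − T)/τ with T_ss = T_amb + Q̇/UA = 13.6 + 3.58/0.159 = 36.116 °C, τ = M c_p/UA = 105·1.77/0.159 = 1168.9 s.
T approaches T_ss exponentially: T(t) = T_ss + (T₀ − T_ss) e^(−t/τ).
T(2070) = 36.116 + (29.984)·0.17017 = 41.218 °C.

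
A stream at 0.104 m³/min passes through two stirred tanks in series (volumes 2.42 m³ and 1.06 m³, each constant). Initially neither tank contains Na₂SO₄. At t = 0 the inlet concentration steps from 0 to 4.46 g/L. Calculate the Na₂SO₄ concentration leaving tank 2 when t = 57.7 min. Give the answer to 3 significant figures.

Time constants: τᵢ = Vᵢ/Q for each well-mixed tank.
τ₁ = 2.42/0.104 = 23.269 min; τ₂ = 1.06/0.104 = 10.192 min.
Solving the cascade with C₁(0)=C₂(0)=0 gives C₂(t) = C_in[1 − (τ₁ e^(−t/τ₁) − τ₂ e^(−t/τ₂))/(τ₁ − τ₂)].
At t = 57.7: e^(−t/τ₁) = 0.083771, e^(−t/τ₂) = 0.0034786.
C₂ = 4.46·[1 − (23.269·0.083771 − 10.192·0.0034786)/(13.077)] = 4.46·0.85365 = 3.8073 g/L.

3.81 g/L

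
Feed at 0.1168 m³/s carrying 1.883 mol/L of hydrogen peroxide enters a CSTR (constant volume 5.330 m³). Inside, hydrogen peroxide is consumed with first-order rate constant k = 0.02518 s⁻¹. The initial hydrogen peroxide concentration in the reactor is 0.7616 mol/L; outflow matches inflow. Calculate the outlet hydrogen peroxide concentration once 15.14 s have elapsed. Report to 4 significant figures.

Species balance: V dC/dt = Q C_in − Q C − k V C.
dC/dt = (Q/V) C_in − (Q/V + k) C; effective rate a = Q/V + k = 0.0219137 + 0.02518 = 0.0470937 s⁻¹.
C_ss = Q C_in/(Q + kV) = 0.876200 mol/L; C(t) = C_ss + (C₀ − C_ss) e^(−a t).
C(15.14) = 0.876200 + (-0.114600)·e^(−0.0470937·15.14) = 0.876200 + (-0.114600)·0.490172 = 0.820026 mol/L.

0.8200 mol/L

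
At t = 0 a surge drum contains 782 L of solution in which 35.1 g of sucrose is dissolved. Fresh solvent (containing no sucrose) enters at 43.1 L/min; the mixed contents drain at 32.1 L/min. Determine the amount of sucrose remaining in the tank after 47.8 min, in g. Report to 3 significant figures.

Let m(t) be the amount of sucrose. Volume: V(t) = V₀ + (Q_in − Q_out) t = 782 + 11.000 t; V(47.8) = 1307.8 L.
Solute balance: dm/dt = 0 − Q_out C = −Q_out m/V(t).
Separate: dm/m = −Q_out dt/V(t) ⇒ ln(m/m₀) = −(Q_out/(Q_in−Q_out)) ln(V/V₀).
m = m₀ (V₀/V)^(Q_out/(Q_in−Q_out)) = 35.1 × (782/1307.8)^(2.9182) = 7.8267 g.

7.83 g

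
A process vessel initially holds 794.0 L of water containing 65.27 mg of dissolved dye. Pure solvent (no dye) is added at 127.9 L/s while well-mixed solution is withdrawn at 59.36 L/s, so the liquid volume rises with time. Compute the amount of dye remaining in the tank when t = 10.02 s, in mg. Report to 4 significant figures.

38.05 mg

Total volume: dV/dt = Q_in − Q_out = 68.5400 L/s, so V(t) = 794.0 + 68.5400 t and V(10.02) = 1480.77 L.
No dye enters, so dm/dt = −Q_out · (m/V).
dm/m = −Q_out dt/(V₀ + 68.5400 t); integrating gives ln(m/m₀) = −(Q_out/(Q_in−Q_out)) ln(V/V₀).
m = m₀ (V₀/V)^(Q_out/(Q_in−Q_out)) = 65.27 × (794.0/1480.77)^(0.866064) = 38.0451 mg.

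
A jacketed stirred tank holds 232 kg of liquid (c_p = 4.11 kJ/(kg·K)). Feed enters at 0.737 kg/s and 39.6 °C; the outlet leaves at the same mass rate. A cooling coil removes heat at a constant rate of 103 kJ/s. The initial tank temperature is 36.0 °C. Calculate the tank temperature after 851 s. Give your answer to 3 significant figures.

M c_p dT/dt = ṁ c_p (T_in − T) − Q̇.
Rearrange: dT/dt = (T_ss − T)/τ with τ = M/ṁ = 314.79 s and T_ss = T_in − Q̇/(ṁ c_p) = 5.5962 °C.
Integrating: T(t) = T_ss + (T₀ − T_ss) e^(−t/τ).
T(851) = 5.5962 + (30.404)·e^(−851/314.79) = 5.5962 + (30.404)·0.066978 = 7.6325 °C.

7.63 °C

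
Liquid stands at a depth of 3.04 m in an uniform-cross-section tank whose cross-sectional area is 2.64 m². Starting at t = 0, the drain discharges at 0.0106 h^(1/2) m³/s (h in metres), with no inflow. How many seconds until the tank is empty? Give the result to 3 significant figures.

868 s

Accumulation of liquid (constant cross-section A): A dh/dt = −0.0106 √h.
∫ h^(−1/2) dh = −(0.0106/A) ∫ dt, giving 2√h = 2√h₀ − (0.0106/A) t.
Tank is empty when √h = 0: t_empty = 2A√h₀/0.0106.
t_empty = 2·2.64·√3.04/0.0106 = 5.2800·1.7436/0.0106 = 868.49 s.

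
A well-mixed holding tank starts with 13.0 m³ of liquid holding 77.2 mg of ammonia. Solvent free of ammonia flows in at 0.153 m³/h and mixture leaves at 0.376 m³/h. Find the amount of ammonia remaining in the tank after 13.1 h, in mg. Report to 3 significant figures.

50.3 mg

Total volume: dV/dt = Q_in − Q_out = -0.22300 m³/h, so V(t) = 13.0 − 0.22300 t and V(13.1) = 10.079 m³.
Solute balance: dm/dt = 0 − Q_out C = −Q_out m/V(t).
dm/m = −Q_out dt/(V₀ − 0.22300 t); integrating gives ln(m/m₀) = −(Q_out/(Q_in−Q_out)) ln(V/V₀).
m = m₀ (V₀/V)^(Q_out/(Q_in−Q_out)) = 77.2 × (13.0/10.079)^(-1.6861) = 50.262 mg.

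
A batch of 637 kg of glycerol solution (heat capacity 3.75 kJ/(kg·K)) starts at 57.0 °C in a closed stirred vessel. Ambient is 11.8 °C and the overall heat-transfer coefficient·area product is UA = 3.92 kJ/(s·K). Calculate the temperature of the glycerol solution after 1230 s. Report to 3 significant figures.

Lumped-capacitance energy balance: M c_p dT/dt = UA(T_amb − T).
dT/dt = (T_ss − T)/τ with T_ss = T_amb = 11.800 °C, τ = M c_p/UA = 637·3.75/3.92 = 609.38 s.
Integrating: T(t) = T_ss + (T₀ − T_ss) e^(−t/τ).
T(1230) = 11.800 + (45.200)·0.13286 = 17.805 °C.

17.8 °C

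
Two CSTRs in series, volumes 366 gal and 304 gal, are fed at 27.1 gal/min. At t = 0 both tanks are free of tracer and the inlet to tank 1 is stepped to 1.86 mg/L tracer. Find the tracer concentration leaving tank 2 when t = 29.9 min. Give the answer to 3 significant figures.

Species balance on tank i: dCᵢ/dt = (Cᵢ₋₁ − Cᵢ)/τᵢ with τᵢ = Vᵢ/Q.
τ₁ = 366/27.1 = 13.506 min; τ₂ = 304/27.1 = 11.218 min.
Solving the cascade with C₁(0)=C₂(0)=0 gives C₂(t) = C_in[1 − (τ₁ e^(−t/τ₁) − τ₂ e^(−t/τ₂))/(τ₁ − τ₂)].
At t = 29.9: e^(−t/τ₁) = 0.10927, e^(−t/τ₂) = 0.069570.
C₂ = 1.86·[1 − (13.506·0.10927 − 11.218·0.069570)/(2.2878)] = 1.86·0.69605 = 1.2947 mg/L.

1.29 mg/L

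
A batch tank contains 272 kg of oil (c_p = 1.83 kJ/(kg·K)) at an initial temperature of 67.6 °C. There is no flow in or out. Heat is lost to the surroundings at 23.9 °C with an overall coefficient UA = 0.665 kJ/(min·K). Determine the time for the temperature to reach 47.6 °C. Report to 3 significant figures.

Lumped-capacitance energy balance: M c_p dT/dt = UA(T_amb − T).
τ = M c_p/UA = 748.51 min; T_ss = T_amb = 23.900 °C.
T(t) = T_ss + (T₀ − T_ss)e^(−t/τ); set T = 47.6:
t = −τ ln[(T − T_ss)/(T₀ − T_ss)] = −748.51 · ln(0.54233) = 457.99 min.

458 min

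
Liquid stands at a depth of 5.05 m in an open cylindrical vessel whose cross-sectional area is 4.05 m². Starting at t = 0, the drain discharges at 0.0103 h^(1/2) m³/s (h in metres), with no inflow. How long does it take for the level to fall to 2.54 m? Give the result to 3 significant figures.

With no inflow, A dh/dt = −0.0103 √h.
This is separable: 2 d(√h)/dt = −0.0103/A, so √h = √h₀ − (0.0103/(2A)) t.
t = 2A(√h₀ − √h)/0.0103 = 2·4.05·(√5.05 − √2.54)/0.0103
  = 8.1000 × (2.2472 − 1.5937) / 0.0103 = 513.90 s.

514 s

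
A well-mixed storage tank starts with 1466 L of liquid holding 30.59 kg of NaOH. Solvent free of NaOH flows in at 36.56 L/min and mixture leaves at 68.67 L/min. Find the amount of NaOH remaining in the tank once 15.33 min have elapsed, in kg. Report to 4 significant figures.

Let m(t) be the amount of NaOH. Volume: V(t) = V₀ + (Q_in − Q_out) t = 1466 − 32.1100 t; V(15.33) = 973.754 L.
Species balance (pure solvent in): dm/dt = −Q_out · m/V(t).
dm/m = −Q_out dt/(V₀ − 32.1100 t); integrating gives ln(m/m₀) = −(Q_out/(Q_in−Q_out)) ln(V/V₀).
m = m₀ (V₀/V)^(Q_out/(Q_in−Q_out)) = 30.59 × (1466/973.754)^(-2.13859) = 12.7522 kg.

12.75 kg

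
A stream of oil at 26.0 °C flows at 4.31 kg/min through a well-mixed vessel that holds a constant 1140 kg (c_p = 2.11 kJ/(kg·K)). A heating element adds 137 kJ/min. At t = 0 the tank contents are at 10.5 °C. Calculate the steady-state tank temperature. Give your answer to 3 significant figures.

41.1 °C

Heat balance on the well-mixed liquid: M c_p dT/dt = ṁ c_p (T_in − T) + 137.
At steady state dT/dt = 0 ⇒ T_ss = T_in + Q̇/(ṁ c_p) = 26.0 + 137/(4.31·2.11) = 41.065 °C.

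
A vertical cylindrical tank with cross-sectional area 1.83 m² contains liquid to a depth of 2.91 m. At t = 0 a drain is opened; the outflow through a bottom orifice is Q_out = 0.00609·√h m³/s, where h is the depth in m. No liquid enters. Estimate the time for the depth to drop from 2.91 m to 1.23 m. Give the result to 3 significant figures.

359 s

A dh/dt = −Q_out = −0.00609 √h.
Separate and integrate: 2(√h − √h₀) = −(0.00609/A) t.
t = 2A(√h₀ − √h)/0.00609 = 2·1.83·(√2.91 − √1.23)/0.00609
  = 3.6600 × (1.7059 − 1.1091) / 0.00609 = 358.68 s.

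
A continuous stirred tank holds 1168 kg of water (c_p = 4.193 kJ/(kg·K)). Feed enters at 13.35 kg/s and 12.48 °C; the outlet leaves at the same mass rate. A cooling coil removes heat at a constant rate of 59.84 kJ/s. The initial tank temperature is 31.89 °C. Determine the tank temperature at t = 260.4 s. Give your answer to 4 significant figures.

Unsteady energy balance on the tank contents: M c_p dT/dt = ṁ c_p (T_in − T) − 59.84.
Rearrange: dT/dt = (T_ss − T)/τ with τ = M/ṁ = 87.4906 s and T_ss = T_in − Q̇/(ṁ c_p) = 11.4110 °C.
Solution: T(t) = T_ss + (T₀ − T_ss) e^(−t/τ).
T(260.4) = 11.4110 + (20.4790)·e^(−260.4/87.4906) = 11.4110 + (20.4790)·0.0509802 = 12.4550 °C.

12.46 °C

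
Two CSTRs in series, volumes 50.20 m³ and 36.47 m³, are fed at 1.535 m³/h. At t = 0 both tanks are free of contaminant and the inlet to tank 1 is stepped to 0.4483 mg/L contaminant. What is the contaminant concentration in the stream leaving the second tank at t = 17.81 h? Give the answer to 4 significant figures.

Each tank obeys Vᵢ dCᵢ/dt = Q(Cᵢ₋₁ − Cᵢ), so τᵢ = Vᵢ/Q.
τ₁ = 50.20/1.535 = 32.7036 h; τ₂ = 36.47/1.535 = 23.7590 h.
Solving the cascade with C₁(0)=C₂(0)=0 gives C₂(t) = C_in[1 − (τ₁ e^(−t/τ₁) − τ₂ e^(−t/τ₂))/(τ₁ − τ₂)].
At t = 17.81: e^(−t/τ₁) = 0.580080, e^(−t/τ₂) = 0.472550.
C₂ = 0.4483·[1 − (32.7036·0.580080 − 23.7590·0.472550)/(8.94463)] = 0.4483·0.134294 = 0.0602041 mg/L.

0.06020 mg/L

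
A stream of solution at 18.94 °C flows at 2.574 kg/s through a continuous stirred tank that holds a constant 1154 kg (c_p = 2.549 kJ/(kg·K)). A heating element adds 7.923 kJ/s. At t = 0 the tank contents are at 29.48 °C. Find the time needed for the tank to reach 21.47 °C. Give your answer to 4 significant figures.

876.0 s

First-law balance (no shaft work): M c_p dT/dt = ṁ c_p (T_in − T) + 7.923.
τ = M/ṁ = 448.329 s; T_ss = T_in + Q̇/(ṁ c_p) = 20.1476 °C.
T(t) = T_ss + (T₀ − T_ss) e^(−t/τ). Set T = 21.47:
e^(−t/τ) = (21.47 − 20.1476)/(29.48 − 20.1476) = 0.141703
t = −448.329 · ln(0.141703) = 876.046 s.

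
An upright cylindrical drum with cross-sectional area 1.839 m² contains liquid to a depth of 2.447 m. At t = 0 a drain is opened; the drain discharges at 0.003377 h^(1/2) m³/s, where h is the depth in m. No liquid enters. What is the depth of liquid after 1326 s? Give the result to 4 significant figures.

0.1203 m

Mass balance (ρ constant): A dh/dt = −0.003377 √h.
∫ h^(−1/2) dh = −(0.003377/A) ∫ dt, giving 2√h = 2√h₀ − (0.003377/A) t.
√h = √2.447 − 0.003377·1326/(2·1.839) = 1.56429 − 1.21748 = 0.346806.
h = 0.346806² = 0.120274 m.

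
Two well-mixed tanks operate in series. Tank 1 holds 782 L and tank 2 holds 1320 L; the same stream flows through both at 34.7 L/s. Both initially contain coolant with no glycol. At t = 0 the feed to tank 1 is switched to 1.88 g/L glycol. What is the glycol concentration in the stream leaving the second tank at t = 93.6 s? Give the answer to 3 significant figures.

1.53 g/L

Each tank obeys Vᵢ dCᵢ/dt = Q(Cᵢ₋₁ − Cᵢ), so τᵢ = Vᵢ/Q.
τ₁ = 782/34.7 = 22.536 s; τ₂ = 1320/34.7 = 38.040 s.
Solving the cascade with C₁(0)=C₂(0)=0 gives C₂(t) = C_in[1 − (τ₁ e^(−t/τ₁) − τ₂ e^(−t/τ₂))/(τ₁ − τ₂)].
At t = 93.6: e^(−t/τ₁) = 0.015712, e^(−t/τ₂) = 0.085388.
C₂ = 1.88·[1 − (22.536·0.015712 − 38.040·0.085388)/(-15.504)] = 1.88·0.81333 = 1.5291 g/L.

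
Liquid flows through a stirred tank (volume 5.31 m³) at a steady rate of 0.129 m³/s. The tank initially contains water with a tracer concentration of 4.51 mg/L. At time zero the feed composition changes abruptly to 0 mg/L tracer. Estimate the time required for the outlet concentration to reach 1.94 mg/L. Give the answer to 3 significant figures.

34.7 s

Species balance: V dC/dt = Q(C_in − C) ⇒ τ = V/Q = 41.163 s.
C(t) = C_in + (C₀ − C_in) e^(−t/τ). Set C = 1.94 and solve for t:
e^(−t/τ) = (C − C_in)/(C₀ − C_in) = (1.94 − 0)/(4.51 − 0) = 0.43016
t = −τ ln(…) = 41.163 × 0.84361 = 34.725 s.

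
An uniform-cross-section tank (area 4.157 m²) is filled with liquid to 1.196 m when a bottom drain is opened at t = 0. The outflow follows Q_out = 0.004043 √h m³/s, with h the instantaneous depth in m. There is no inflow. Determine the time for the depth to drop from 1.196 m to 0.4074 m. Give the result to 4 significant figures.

936.4 s

A dh/dt = −Q_out = −0.004043 √h.
Separate and integrate: 2(√h − √h₀) = −(0.004043/A) t.
t = 2A(√h₀ − √h)/0.004043 = 2·4.157·(√1.196 − √0.4074)/0.004043
  = 8.31400 × (1.09362 − 0.638279) / 0.004043 = 936.356 s.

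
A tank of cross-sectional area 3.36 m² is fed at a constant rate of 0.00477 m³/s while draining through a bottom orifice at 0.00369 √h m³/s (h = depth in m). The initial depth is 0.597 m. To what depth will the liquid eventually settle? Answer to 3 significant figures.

1.67 m

Unsteady balance on liquid volume: A dh/dt = Q_in − 0.00369 √h. At steady state dh/dt = 0:
Q_in = 0.00369 √h_ss ⇒ √h_ss = 0.00477/0.00369 = 1.2927.
h_ss = 1.2927² = 1.6710 m. (Since h₀ = 0.597 m < h_ss, the level will rise toward this value.)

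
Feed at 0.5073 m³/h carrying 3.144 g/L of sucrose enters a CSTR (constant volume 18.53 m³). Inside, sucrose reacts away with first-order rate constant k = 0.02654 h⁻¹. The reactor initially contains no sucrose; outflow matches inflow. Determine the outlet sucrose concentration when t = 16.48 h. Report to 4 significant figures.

Species balance: V dC/dt = Q C_in − Q C − k V C.
This is linear with rate a = Q/V + k = 0.0539172 h⁻¹.
C_ss = Q C_in/(Q + kV) = 1.59641 g/L; C(t) = C_ss + (C₀ − C_ss) e^(−a t).
C(16.48) = 1.59641 + (-1.59641)·e^(−0.0539172·16.48) = 1.59641 + (-1.59641)·0.411249 = 0.939888 g/L.

0.9399 g/L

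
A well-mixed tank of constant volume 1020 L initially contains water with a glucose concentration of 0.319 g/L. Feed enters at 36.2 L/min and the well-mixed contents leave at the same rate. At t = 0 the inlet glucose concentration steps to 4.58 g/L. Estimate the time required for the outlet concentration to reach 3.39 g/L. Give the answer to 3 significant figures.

35.9 min

Accumulation = in − out for the solute gives V dC/dt = Q(C_in − C), so τ = V/Q = 28.177 min.
C(t) = C_in + (C₀ − C_in) e^(−t/τ). Set C = 3.39 and solve for t:
e^(−t/τ) = (C − C_in)/(C₀ − C_in) = (3.39 − 4.58)/(0.319 − 4.58) = 0.27928
t = −τ ln(…) = 28.177 × 1.2756 = 35.941 min.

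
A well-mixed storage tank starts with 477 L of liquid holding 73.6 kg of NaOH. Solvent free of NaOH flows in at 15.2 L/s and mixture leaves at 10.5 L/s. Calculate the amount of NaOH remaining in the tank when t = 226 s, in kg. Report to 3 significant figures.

5.37 kg

Total volume: dV/dt = Q_in − Q_out = 4.7000 L/s, so V(t) = 477 + 4.7000 t and V(226) = 1539.2 L.
Species balance (pure solvent in): dm/dt = −Q_out · m/V(t).
Separate: dm/m = −Q_out dt/V(t) ⇒ ln(m/m₀) = −(Q_out/(Q_in−Q_out)) ln(V/V₀).
m = m₀ (V₀/V)^(Q_out/(Q_in−Q_out)) = 73.6 × (477/1539.2)^(2.2340) = 5.3734 kg.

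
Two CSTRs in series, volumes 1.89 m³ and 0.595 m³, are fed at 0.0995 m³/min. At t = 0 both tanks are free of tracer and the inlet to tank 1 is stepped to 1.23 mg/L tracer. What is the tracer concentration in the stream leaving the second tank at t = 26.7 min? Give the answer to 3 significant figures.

0.796 mg/L

Species balance on tank i: dCᵢ/dt = (Cᵢ₋₁ − Cᵢ)/τᵢ with τᵢ = Vᵢ/Q.
τ₁ = 1.89/0.0995 = 18.995 min; τ₂ = 0.595/0.0995 = 5.9799 min.
Solving the cascade with C₁(0)=C₂(0)=0 gives C₂(t) = C_in[1 − (τ₁ e^(−t/τ₁) − τ₂ e^(−t/τ₂))/(τ₁ − τ₂)].
At t = 26.7: e^(−t/τ₁) = 0.24521, e^(−t/τ₂) = 0.011505.
C₂ = 1.23·[1 − (18.995·0.24521 − 5.9799·0.011505)/(13.015)] = 1.23·0.64741 = 0.79631 mg/L.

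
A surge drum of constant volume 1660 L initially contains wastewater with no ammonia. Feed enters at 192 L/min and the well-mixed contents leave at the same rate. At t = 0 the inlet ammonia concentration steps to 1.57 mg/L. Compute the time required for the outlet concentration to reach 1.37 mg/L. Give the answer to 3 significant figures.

Accumulation = in − out for the solute gives V dC/dt = Q(C_in − C), so τ = V/Q = 8.6458 min.
C(t) = C_in + (C₀ − C_in) e^(−t/τ). Set C = 1.37 and solve for t:
e^(−t/τ) = (C − C_in)/(C₀ − C_in) = (1.37 − 1.57)/(0 − 1.57) = 0.12739
t = −τ ln(…) = 8.6458 × 2.0605 = 17.815 min.

17.8 min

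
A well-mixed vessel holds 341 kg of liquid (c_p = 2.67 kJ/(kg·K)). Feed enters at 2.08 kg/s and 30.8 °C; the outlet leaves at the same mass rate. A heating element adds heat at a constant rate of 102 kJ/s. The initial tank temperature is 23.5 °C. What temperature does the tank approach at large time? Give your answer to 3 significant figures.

49.2 °C

First-law balance (no shaft work): M c_p dT/dt = ṁ c_p (T_in − T) + 102.
At steady state dT/dt = 0 ⇒ T_ss = T_in + Q̇/(ṁ c_p) = 30.8 + 102/(2.08·2.67) = 49.166 °C.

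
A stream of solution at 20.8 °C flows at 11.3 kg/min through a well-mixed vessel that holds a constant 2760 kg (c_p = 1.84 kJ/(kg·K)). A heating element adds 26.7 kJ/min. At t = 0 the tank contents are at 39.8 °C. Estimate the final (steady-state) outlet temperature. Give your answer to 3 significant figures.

22.1 °C

M c_p dT/dt = ṁ c_p (T_in − T) + Q̇.
At steady state dT/dt = 0 ⇒ T_ss = T_in + Q̇/(ṁ c_p) = 20.8 + 26.7/(11.3·1.84) = 22.084 °C.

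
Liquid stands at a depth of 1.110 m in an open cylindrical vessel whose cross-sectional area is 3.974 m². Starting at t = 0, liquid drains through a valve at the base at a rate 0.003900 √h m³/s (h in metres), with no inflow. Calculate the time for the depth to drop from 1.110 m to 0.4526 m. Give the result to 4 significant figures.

776.1 s

A dh/dt = −Q_out = −0.003900 √h.
∫ h^(−1/2) dh = −(0.003900/A) ∫ dt, giving 2√h = 2√h₀ − (0.003900/A) t.
t = 2A(√h₀ − √h)/0.003900 = 2·3.974·(√1.110 − √0.4526)/0.003900
  = 7.94800 × (1.05357 − 0.672756) / 0.003900 = 776.071 s.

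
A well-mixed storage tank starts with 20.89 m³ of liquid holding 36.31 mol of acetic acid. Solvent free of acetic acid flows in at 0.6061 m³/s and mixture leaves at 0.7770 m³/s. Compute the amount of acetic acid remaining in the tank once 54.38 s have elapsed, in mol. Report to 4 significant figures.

2.500 mol

Total volume: dV/dt = Q_in − Q_out = -0.170900 m³/s, so V(t) = 20.89 − 0.170900 t and V(54.38) = 11.5965 m³.
No acetic acid enters, so dm/dt = −Q_out · (m/V).
Separate: dm/m = −Q_out dt/V(t) ⇒ ln(m/m₀) = −(Q_out/(Q_in−Q_out)) ln(V/V₀).
m = m₀ (V₀/V)^(Q_out/(Q_in−Q_out)) = 36.31 × (20.89/11.5965)^(-4.54652) = 2.49964 mol.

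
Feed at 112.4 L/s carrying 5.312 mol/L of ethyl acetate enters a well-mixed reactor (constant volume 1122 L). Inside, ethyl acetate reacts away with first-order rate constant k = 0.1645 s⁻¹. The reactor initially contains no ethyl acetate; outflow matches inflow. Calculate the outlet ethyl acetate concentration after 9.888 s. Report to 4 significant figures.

1.864 mol/L

V dC/dt = Q(C_in − C) − k V C.
This is linear with rate a = Q/V + k = 0.264678 s⁻¹.
C_ss = Q C_in/(Q + kV) = 2.01054 mol/L; C(t) = C_ss + (C₀ − C_ss) e^(−a t).
C(9.888) = 2.01054 + (-2.01054)·e^(−0.264678·9.888) = 2.01054 + (-2.01054)·0.0730115 = 1.86375 mol/L.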